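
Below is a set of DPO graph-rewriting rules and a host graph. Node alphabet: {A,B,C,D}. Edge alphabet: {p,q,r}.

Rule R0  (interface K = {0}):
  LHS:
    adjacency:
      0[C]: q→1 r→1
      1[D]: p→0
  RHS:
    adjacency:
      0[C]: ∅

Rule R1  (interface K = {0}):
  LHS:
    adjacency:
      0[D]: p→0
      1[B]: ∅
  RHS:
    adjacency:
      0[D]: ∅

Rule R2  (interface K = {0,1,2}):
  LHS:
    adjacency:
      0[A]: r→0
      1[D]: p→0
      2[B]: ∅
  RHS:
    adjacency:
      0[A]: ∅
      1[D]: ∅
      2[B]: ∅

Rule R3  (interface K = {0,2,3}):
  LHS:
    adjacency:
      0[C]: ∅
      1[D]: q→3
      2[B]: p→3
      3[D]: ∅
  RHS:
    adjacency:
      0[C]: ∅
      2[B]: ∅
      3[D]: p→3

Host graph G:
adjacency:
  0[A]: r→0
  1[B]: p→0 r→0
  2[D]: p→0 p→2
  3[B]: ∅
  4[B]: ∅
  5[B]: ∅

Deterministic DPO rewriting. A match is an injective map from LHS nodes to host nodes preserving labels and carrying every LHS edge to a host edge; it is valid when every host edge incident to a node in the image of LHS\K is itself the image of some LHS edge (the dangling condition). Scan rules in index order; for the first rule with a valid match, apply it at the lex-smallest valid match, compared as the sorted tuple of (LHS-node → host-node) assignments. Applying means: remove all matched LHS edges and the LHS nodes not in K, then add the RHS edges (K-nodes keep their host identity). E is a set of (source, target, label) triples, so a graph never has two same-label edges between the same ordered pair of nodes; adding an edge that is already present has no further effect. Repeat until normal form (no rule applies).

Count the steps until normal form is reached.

[0] host  ⇒  6 nodes, 5 edges  {0-r->0 1-p->0 1-r->0 2-p->0 2-p->2}
[1] R1 @ {0↦2, 1↦3}  ⇒  5 nodes, 4 edges  {0-r->0 1-p->0 1-r->0 2-p->0}
[2] R2 @ {0↦0, 1↦2, 2↦1}  ⇒  5 nodes, 2 edges  {1-p->0 1-r->0}
normal form: no rule applies after step 2

Answer: 2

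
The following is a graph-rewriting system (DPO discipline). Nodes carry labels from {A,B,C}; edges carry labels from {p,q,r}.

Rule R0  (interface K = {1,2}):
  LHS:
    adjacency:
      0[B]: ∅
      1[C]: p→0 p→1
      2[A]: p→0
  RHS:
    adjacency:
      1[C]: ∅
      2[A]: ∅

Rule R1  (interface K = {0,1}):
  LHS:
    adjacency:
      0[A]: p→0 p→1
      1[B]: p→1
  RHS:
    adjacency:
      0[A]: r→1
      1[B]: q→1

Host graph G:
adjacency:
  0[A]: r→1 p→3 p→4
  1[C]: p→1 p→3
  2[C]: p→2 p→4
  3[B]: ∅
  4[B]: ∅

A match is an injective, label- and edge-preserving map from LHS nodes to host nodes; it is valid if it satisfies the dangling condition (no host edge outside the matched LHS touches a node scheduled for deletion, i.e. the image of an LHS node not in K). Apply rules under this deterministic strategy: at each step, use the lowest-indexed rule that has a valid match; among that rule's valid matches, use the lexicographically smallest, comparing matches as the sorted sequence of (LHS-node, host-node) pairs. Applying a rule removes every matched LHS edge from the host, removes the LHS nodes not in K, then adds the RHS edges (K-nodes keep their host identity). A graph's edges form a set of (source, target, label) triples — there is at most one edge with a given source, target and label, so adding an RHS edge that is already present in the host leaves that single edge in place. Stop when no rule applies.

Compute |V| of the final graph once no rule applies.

Answer: 3

Rewrite trace:
[0] host  ⇒  5 nodes, 7 edges  {0-r->1 0-p->3 0-p->4 1-p->1 1-p->3 2-p->2 2-p->4}
[1] R0 @ {0↦3, 1↦1, 2↦0}  ⇒  4 nodes, 4 edges  {0-r->1 0-p->4 2-p->2 2-p->4}
[2] R0 @ {0↦4, 1↦2, 2↦0}  ⇒  3 nodes, 1 edges  {0-r->1}
normal form: no rule applies after step 2
NF nodes: {0:A, 1:C, 2:C}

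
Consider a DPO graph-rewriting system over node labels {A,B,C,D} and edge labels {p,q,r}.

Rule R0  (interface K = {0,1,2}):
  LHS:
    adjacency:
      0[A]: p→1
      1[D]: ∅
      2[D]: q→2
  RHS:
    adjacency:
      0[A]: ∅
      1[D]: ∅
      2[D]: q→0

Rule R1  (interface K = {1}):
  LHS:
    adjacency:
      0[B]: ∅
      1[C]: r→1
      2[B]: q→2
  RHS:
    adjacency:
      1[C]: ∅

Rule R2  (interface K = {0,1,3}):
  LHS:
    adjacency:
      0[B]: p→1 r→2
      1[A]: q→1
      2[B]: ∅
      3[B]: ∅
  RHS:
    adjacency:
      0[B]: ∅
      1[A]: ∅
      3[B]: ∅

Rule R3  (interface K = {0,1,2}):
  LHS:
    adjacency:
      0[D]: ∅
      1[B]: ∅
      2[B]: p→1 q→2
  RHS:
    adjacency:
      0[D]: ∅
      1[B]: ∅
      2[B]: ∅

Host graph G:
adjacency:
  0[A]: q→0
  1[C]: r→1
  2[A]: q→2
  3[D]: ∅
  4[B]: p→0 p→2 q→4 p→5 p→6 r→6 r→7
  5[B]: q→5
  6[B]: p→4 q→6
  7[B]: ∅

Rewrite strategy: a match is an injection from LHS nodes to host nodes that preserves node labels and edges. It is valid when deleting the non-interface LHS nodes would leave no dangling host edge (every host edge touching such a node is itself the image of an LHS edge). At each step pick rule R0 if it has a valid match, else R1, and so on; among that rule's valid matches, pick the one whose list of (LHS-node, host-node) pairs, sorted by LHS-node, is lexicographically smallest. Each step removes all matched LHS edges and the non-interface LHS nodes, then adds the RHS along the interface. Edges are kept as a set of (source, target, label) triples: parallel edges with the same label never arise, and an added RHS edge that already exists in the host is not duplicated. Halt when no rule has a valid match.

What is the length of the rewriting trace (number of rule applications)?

Answer: 3

Rewrite trace:
initial: |V|=8 |E|=13  E = 0-q->0 1-r->1 2-q->2 4-p->0 4-p->2 4-q->4 4-p->5 4-p->6 4-r->6 4-r->7 5-q->5 6-p->4 6-q->6
step 1: apply R2 at {0↦4, 1↦0, 2↦7, 3↦5}  → |V|=7 |E|=10  E = 1-r->1 2-q->2 4-p->2 4-q->4 4-p->5 4-p->6 4-r->6 5-q->5 6-p->4 6-q->6
step 2: apply R3 at {0↦3, 1↦4, 2↦6}  → |V|=7 |E|=8  E = 1-r->1 2-q->2 4-p->2 4-q->4 4-p->5 4-p->6 4-r->6 5-q->5
step 3: apply R3 at {0↦3, 1↦5, 2↦4}  → |V|=7 |E|=6  E = 1-r->1 2-q->2 4-p->2 4-p->6 4-r->6 5-q->5
final graph: no rule applies after step 3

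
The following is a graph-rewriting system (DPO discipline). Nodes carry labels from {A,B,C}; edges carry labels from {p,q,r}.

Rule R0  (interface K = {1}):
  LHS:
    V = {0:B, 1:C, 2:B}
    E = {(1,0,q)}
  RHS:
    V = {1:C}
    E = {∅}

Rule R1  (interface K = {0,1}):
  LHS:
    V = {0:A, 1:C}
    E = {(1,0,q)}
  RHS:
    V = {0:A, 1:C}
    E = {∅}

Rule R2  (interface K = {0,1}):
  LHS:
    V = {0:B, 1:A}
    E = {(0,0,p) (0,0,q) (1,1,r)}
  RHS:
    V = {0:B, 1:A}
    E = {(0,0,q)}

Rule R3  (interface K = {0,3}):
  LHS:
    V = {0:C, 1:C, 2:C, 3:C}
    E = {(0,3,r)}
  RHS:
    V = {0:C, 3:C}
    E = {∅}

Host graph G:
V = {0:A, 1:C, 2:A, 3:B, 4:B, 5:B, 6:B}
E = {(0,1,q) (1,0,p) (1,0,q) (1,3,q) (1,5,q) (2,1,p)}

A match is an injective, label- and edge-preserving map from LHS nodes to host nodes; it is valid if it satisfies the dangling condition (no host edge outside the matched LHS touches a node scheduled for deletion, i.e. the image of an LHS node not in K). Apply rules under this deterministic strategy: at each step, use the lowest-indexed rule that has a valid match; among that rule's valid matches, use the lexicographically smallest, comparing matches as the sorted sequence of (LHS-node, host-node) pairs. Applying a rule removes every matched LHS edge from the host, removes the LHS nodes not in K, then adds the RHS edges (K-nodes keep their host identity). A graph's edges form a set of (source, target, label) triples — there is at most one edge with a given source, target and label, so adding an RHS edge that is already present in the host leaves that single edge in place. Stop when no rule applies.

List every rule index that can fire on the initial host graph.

R0: 4 valid matches — {0↦3, 1↦1, 2↦4}, {0↦3, 1↦1, 2↦6}, {0↦5, 1↦1, 2↦4} (+1 more)
R1: 1 valid match — {0↦0, 1↦1}
R2: no valid match — LHS pattern not found
R3: no valid match — LHS pattern not found

Answer: [R0,R1]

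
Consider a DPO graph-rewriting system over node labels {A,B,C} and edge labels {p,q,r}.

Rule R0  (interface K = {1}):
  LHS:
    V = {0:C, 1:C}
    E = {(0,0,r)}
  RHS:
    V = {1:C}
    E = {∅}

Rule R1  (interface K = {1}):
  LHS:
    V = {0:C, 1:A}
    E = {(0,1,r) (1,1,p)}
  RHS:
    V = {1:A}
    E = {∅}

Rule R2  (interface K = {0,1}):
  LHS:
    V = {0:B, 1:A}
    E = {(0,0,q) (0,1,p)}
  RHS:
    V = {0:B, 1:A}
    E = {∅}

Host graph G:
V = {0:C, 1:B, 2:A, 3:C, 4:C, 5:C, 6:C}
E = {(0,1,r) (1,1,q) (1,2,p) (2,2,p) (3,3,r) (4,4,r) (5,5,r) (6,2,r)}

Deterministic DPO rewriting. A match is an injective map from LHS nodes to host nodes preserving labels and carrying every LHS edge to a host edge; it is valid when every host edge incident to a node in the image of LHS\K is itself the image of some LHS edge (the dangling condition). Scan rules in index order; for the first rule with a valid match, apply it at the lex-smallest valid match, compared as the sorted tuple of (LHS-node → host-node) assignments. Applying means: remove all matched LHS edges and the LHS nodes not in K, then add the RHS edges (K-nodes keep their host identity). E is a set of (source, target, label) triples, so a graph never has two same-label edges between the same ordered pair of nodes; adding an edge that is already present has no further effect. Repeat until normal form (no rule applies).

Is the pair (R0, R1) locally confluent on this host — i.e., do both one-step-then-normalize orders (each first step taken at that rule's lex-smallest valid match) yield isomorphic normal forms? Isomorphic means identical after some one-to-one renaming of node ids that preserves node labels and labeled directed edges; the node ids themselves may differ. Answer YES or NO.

Answer: YES

Derivation:
branch R0-first: apply at {0↦3, 1↦0} → |E|=7, then 4 more step(s) → NF |V|=3 |E|=1 V={0:C, 1:B, 2:A} E=0-r->1
branch R1-first: apply at {0↦6, 1↦2} → |E|=6, then 4 more step(s) → NF |V|=3 |E|=1 V={0:C, 1:B, 2:A} E=0-r->1
graphs isomorphic (equal up to label-preserving node renaming)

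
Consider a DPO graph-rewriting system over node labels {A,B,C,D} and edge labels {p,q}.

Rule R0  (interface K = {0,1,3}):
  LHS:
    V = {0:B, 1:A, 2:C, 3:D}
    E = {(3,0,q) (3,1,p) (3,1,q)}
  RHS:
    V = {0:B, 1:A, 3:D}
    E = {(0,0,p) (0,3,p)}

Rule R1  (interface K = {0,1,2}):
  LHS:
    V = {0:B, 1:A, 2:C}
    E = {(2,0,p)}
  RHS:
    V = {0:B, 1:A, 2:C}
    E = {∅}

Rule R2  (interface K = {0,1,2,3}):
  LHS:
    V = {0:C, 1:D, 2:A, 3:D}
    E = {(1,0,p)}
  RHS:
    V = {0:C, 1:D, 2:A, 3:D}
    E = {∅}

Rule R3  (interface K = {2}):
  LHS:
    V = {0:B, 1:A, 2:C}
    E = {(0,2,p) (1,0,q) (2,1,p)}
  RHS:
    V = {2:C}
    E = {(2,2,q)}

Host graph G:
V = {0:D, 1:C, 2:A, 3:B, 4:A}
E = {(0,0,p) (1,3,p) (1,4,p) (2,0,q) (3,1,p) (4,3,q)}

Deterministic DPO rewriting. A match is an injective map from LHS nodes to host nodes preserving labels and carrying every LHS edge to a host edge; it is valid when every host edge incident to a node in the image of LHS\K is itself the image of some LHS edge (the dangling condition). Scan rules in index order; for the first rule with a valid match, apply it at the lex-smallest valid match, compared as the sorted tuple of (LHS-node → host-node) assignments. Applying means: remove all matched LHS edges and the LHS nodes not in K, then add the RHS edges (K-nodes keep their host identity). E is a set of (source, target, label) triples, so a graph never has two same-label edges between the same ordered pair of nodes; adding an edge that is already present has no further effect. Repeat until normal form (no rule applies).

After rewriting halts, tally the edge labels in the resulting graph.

Answer: p:1 q:2

Rewrite trace:
start.  V:5 E:6  edges: 0-p->0 1-p->3 1-p->4 2-q->0 3-p->1 4-q->3
1. fire R1 via {0↦3, 1↦2, 2↦1}  →  V:5 E:5  edges: 0-p->0 1-p->4 2-q->0 3-p->1 4-q->3
2. fire R3 via {0↦3, 1↦4, 2↦1}  →  V:3 E:3  edges: 0-p->0 1-q->1 2-q->0
final graph: no rule applies after step 2
NF edges: [(0, 0, 'p'), (1, 1, 'q'), (2, 0, 'q')]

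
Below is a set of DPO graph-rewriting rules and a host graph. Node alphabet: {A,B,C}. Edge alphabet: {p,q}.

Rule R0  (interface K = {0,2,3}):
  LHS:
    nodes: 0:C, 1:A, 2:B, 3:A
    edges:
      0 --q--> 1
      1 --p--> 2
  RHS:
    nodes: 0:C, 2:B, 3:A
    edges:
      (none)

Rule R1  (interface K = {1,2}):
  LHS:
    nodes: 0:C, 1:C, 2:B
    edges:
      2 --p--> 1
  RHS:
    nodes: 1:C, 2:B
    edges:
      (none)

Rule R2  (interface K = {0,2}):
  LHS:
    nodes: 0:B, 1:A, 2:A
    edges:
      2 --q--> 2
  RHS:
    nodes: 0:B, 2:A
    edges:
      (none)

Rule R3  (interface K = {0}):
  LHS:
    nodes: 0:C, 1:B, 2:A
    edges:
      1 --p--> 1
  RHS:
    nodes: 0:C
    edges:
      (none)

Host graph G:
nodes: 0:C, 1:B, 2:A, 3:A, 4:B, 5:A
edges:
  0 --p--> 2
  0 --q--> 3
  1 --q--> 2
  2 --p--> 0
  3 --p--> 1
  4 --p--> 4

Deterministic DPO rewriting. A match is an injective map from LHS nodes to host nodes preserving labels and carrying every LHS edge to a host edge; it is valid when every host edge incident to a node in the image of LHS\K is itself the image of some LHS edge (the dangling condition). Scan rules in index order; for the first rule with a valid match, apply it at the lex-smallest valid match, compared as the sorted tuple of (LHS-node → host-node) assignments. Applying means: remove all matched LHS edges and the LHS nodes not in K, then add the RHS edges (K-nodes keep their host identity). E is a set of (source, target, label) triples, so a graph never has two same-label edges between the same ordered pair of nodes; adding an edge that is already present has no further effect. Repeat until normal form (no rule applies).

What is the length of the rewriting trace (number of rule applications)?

[0] host  ⇒  6 nodes, 6 edges  {0-p->2 0-q->3 1-q->2 2-p->0 3-p->1 4-p->4}
[1] R0 @ {0↦0, 1↦3, 2↦1, 3↦2}  ⇒  5 nodes, 4 edges  {0-p->2 1-q->2 2-p->0 4-p->4}
[2] R3 @ {0↦0, 1↦4, 2↦5}  ⇒  3 nodes, 3 edges  {0-p->2 1-q->2 2-p->0}
halt: no rule applies after step 2

Answer: 2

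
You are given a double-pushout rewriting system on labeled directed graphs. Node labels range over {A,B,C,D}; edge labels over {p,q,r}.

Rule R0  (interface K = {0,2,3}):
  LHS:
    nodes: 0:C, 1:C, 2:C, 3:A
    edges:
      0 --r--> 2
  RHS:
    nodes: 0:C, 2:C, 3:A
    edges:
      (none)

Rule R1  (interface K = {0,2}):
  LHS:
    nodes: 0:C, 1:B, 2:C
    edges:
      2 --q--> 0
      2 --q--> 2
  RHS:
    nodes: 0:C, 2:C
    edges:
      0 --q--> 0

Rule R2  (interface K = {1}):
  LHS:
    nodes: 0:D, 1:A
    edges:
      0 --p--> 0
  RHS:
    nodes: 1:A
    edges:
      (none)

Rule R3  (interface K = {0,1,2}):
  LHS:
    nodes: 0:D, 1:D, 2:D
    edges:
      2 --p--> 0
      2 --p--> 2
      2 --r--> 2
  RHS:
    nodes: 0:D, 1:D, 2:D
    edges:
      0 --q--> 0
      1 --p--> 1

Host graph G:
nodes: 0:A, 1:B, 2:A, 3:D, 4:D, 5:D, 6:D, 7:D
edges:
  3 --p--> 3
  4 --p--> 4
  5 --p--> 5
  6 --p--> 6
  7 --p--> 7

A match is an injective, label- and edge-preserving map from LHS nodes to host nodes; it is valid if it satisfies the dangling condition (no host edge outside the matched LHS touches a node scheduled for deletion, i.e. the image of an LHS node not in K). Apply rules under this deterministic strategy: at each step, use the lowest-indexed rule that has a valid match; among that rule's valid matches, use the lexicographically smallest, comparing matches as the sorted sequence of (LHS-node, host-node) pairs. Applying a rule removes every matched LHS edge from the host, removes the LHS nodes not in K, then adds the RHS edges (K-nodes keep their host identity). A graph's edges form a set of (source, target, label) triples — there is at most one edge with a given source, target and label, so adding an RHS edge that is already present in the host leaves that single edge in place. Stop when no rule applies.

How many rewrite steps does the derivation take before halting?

Answer: 5

Steps:
start.  V:8 E:5  edges: 3-p->3 4-p->4 5-p->5 6-p->6 7-p->7
1. fire R2 via {0↦3, 1↦0}  →  V:7 E:4  edges: 4-p->4 5-p->5 6-p->6 7-p->7
2. fire R2 via {0↦4, 1↦0}  →  V:6 E:3  edges: 5-p->5 6-p->6 7-p->7
3. fire R2 via {0↦5, 1↦0}  →  V:5 E:2  edges: 6-p->6 7-p->7
4. fire R2 via {0↦6, 1↦0}  →  V:4 E:1  edges: 7-p->7
5. fire R2 via {0↦7, 1↦0}  →  V:3 E:0  edges: ∅
final graph: no rule applies after step 5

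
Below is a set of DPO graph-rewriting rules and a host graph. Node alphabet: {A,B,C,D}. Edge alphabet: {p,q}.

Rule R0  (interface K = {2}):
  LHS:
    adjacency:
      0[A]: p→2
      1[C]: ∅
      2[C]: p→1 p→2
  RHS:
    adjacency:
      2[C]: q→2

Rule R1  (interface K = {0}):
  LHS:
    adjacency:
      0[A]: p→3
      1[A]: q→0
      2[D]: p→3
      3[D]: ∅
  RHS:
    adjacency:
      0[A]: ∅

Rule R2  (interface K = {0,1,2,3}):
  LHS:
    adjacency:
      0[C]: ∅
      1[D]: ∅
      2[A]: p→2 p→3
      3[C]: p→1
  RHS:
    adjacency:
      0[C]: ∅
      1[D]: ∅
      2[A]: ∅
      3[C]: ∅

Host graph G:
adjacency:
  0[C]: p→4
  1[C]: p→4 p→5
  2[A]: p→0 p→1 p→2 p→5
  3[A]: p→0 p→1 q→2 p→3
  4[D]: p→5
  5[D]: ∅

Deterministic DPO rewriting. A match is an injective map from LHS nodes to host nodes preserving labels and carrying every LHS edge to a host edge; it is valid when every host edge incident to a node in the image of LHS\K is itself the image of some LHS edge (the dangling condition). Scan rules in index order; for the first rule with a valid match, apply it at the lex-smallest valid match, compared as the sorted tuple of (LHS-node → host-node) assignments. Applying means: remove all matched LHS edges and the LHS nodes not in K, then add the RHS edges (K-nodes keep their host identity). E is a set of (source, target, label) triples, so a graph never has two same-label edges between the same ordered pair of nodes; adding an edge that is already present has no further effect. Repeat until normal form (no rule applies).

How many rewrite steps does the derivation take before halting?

Answer: 2

Rewrite trace:
start.  V:6 E:12  edges: 0-p->4 1-p->4 1-p->5 2-p->0 2-p->1 2-p->2 2-p->5 3-p->0 3-p->1 3-q->2 3-p->3 4-p->5
1. fire R2 via {0↦0, 1↦4, 2↦2, 3↦1}  →  V:6 E:9  edges: 0-p->4 1-p->5 2-p->0 2-p->5 3-p->0 3-p->1 3-q->2 3-p->3 4-p->5
2. fire R2 via {0↦0, 1↦5, 2↦3, 3↦1}  →  V:6 E:6  edges: 0-p->4 2-p->0 2-p->5 3-p->0 3-q->2 4-p->5
halt: no rule applies after step 2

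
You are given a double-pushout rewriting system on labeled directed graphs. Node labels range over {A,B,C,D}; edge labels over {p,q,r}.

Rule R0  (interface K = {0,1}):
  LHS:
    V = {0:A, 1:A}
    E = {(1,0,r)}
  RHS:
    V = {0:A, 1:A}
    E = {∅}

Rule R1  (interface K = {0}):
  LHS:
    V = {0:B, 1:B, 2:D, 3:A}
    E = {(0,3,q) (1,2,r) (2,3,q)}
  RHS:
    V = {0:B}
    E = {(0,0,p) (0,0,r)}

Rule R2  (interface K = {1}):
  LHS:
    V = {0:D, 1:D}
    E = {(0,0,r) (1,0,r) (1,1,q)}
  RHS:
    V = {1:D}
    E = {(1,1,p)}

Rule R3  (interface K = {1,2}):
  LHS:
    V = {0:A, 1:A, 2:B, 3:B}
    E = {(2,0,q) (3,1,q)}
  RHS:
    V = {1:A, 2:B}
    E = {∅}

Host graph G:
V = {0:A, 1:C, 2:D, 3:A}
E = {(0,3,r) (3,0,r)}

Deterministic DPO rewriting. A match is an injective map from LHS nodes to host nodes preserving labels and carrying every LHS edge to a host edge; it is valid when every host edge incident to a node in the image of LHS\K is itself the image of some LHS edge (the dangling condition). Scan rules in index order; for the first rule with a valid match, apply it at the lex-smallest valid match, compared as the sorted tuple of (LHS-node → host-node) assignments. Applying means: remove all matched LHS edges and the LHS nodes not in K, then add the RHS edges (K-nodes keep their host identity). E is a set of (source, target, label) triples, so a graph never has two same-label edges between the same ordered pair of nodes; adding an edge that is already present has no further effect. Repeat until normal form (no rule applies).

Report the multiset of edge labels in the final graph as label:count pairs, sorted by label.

Answer: (no edges)

Rewrite trace:
start.  V:4 E:2  edges: 0-r->3 3-r->0
1. fire R0 via {0↦0, 1↦3}  →  V:4 E:1  edges: 0-r->3
2. fire R0 via {0↦3, 1↦0}  →  V:4 E:0  edges: ∅
normal form: no rule applies after step 2
NF edges: []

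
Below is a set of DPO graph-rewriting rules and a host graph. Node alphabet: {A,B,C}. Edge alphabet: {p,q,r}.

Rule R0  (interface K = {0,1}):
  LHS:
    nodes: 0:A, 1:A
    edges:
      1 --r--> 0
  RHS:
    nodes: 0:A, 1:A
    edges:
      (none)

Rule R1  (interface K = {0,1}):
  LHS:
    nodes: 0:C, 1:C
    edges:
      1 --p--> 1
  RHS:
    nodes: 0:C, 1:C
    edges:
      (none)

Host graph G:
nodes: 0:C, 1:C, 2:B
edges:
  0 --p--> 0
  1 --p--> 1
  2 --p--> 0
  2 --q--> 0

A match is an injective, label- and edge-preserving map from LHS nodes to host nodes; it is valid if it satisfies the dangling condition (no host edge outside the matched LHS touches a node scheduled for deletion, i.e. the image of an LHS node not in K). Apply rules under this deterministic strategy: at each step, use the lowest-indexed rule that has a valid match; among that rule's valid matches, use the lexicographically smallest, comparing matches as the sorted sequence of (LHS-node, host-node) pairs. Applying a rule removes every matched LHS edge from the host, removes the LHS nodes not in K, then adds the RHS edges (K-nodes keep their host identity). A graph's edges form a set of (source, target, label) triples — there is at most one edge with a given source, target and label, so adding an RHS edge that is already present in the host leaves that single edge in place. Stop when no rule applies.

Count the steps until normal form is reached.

Answer: 2

Rewrite trace:
[0] host  ⇒  3 nodes, 4 edges  {0-p->0 1-p->1 2-p->0 2-q->0}
[1] R1 @ {0↦0, 1↦1}  ⇒  3 nodes, 3 edges  {0-p->0 2-p->0 2-q->0}
[2] R1 @ {0↦1, 1↦0}  ⇒  3 nodes, 2 edges  {2-p->0 2-q->0}
halt: no rule applies after step 2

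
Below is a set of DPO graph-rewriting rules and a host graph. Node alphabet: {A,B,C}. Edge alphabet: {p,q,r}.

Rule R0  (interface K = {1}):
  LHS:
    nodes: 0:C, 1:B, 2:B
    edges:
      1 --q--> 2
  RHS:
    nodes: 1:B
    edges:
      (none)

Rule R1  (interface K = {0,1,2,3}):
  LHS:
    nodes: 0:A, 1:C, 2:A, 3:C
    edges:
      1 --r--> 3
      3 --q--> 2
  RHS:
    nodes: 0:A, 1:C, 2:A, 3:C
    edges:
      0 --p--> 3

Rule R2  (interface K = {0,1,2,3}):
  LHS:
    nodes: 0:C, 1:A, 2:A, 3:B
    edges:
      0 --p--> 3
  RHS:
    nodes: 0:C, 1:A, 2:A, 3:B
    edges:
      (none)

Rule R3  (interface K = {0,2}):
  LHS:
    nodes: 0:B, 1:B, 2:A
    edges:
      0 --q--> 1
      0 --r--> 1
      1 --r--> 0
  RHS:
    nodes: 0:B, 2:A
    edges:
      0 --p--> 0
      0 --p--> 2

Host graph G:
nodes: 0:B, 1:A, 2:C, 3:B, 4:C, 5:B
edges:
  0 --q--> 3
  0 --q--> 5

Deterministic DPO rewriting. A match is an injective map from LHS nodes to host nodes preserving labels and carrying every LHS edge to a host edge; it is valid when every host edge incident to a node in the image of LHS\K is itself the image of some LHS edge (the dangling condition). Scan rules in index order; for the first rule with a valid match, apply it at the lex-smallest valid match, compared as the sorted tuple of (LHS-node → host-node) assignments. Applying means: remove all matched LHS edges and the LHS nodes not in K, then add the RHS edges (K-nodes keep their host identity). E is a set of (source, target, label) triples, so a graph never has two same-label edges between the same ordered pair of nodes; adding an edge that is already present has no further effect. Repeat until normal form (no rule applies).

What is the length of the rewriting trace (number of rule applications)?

start.  V:6 E:2  edges: 0-q->3 0-q->5
1. fire R0 via {0↦2, 1↦0, 2↦3}  →  V:4 E:1  edges: 0-q->5
2. fire R0 via {0↦4, 1↦0, 2↦5}  →  V:2 E:0  edges: ∅
halt: no rule applies after step 2

Answer: 2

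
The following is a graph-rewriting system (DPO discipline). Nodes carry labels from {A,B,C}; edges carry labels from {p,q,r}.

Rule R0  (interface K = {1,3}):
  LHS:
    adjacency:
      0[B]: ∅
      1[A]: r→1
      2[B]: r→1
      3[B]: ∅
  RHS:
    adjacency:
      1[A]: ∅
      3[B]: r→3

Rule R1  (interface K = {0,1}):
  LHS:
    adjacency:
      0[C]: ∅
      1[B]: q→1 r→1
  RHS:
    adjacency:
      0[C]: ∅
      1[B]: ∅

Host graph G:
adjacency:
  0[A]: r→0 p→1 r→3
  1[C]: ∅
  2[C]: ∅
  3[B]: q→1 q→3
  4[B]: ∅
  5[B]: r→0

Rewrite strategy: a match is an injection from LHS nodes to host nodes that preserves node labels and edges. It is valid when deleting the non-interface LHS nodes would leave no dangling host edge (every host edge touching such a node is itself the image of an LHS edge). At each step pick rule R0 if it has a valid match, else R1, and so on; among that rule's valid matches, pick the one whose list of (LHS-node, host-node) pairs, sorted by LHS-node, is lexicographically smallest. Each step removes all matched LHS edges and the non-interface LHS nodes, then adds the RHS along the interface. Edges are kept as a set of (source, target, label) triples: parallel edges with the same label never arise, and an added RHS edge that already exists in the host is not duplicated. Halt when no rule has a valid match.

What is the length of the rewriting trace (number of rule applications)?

Answer: 2

Rewrite trace:
[0] host  ⇒  6 nodes, 6 edges  {0-r->0 0-p->1 0-r->3 3-q->1 3-q->3 5-r->0}
[1] R0 @ {0↦4, 1↦0, 2↦5, 3↦3}  ⇒  4 nodes, 5 edges  {0-p->1 0-r->3 3-q->1 3-q->3 3-r->3}
[2] R1 @ {0↦1, 1↦3}  ⇒  4 nodes, 3 edges  {0-p->1 0-r->3 3-q->1}
normal form: no rule applies after step 2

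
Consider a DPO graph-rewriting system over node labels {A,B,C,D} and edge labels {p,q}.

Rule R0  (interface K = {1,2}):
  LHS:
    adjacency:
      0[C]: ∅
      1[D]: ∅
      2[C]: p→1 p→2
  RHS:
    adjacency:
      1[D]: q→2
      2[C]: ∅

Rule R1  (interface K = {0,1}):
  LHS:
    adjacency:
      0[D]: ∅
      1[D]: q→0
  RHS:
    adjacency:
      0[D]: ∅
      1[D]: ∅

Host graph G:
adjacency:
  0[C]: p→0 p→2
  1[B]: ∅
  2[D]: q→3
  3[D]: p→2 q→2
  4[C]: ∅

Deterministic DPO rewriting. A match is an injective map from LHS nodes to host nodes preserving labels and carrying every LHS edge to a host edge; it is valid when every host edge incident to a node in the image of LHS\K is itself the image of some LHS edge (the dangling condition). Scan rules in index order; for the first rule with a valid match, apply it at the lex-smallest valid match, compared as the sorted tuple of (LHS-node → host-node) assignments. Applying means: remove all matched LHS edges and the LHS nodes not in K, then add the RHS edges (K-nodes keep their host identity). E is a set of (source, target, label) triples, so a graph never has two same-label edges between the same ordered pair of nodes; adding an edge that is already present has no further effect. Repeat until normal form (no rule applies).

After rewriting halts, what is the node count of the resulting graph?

[0] host  ⇒  5 nodes, 5 edges  {0-p->0 0-p->2 2-q->3 3-p->2 3-q->2}
[1] R0 @ {0↦4, 1↦2, 2↦0}  ⇒  4 nodes, 4 edges  {2-q->0 2-q->3 3-p->2 3-q->2}
[2] R1 @ {0↦2, 1↦3}  ⇒  4 nodes, 3 edges  {2-q->0 2-q->3 3-p->2}
[3] R1 @ {0↦3, 1↦2}  ⇒  4 nodes, 2 edges  {2-q->0 3-p->2}
halt: no rule applies after step 3
NF nodes: {0:C, 1:B, 2:D, 3:D}

Answer: 4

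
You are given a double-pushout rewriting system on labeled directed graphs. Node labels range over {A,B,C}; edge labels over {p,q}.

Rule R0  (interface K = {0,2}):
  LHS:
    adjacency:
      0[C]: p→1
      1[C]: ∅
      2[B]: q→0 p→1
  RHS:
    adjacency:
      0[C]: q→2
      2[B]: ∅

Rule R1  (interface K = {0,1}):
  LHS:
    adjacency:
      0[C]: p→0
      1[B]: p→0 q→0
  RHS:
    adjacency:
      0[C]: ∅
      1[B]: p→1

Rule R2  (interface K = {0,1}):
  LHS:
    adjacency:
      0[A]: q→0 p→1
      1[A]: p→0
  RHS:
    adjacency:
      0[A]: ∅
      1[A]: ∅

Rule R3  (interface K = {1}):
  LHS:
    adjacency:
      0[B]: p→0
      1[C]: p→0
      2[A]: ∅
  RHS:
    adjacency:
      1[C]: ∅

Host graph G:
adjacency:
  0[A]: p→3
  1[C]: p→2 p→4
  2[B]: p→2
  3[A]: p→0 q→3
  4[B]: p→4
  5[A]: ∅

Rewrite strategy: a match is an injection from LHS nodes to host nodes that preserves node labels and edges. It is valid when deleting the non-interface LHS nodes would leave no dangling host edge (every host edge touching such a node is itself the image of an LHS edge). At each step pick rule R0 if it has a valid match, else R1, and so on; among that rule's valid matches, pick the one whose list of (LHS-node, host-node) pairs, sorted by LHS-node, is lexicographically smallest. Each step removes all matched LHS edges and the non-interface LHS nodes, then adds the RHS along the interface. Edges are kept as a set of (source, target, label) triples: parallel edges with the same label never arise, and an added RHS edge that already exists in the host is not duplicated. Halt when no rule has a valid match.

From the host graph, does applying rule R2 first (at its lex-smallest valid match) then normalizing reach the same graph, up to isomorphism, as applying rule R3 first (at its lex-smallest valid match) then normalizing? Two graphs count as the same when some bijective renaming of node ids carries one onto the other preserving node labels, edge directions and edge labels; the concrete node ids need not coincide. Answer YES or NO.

branch R2-first: apply at {0↦3, 1↦0} → |E|=4, then 2 more step(s) → NF |V|=2 |E|=0 V={1:C, 5:A} E=∅
branch R3-first: apply at {0↦2, 1↦1, 2↦5} → |E|=5, then 2 more step(s) → NF |V|=2 |E|=0 V={1:C, 3:A} E=∅
graphs isomorphic (equal up to label-preserving node renaming)

Answer: YES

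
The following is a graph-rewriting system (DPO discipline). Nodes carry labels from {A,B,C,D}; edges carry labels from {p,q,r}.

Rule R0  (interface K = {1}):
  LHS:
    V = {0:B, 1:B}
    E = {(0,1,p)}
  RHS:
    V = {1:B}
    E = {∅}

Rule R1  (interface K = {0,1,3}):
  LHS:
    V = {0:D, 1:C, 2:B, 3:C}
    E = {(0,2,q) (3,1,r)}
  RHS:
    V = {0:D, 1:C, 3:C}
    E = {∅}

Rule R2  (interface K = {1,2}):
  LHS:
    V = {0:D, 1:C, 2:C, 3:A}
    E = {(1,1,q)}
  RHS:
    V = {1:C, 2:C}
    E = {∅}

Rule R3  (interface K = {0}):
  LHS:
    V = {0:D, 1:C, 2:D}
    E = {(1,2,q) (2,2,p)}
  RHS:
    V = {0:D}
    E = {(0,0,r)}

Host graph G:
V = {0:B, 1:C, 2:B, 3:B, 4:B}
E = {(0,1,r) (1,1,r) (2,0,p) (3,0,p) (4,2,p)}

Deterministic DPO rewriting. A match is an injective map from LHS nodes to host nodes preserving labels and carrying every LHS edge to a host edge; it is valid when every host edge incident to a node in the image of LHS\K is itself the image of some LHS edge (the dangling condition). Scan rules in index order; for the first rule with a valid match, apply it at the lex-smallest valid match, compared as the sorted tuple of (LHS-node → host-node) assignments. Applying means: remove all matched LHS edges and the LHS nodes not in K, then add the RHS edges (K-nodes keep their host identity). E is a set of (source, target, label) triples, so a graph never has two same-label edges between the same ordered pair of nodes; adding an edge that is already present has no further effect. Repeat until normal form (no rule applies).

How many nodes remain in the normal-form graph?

Answer: 2

Derivation:
start.  V:5 E:5  edges: 0-r->1 1-r->1 2-p->0 3-p->0 4-p->2
1. fire R0 via {0↦3, 1↦0}  →  V:4 E:4  edges: 0-r->1 1-r->1 2-p->0 4-p->2
2. fire R0 via {0↦4, 1↦2}  →  V:3 E:3  edges: 0-r->1 1-r->1 2-p->0
3. fire R0 via {0↦2, 1↦0}  →  V:2 E:2  edges: 0-r->1 1-r->1
halt: no rule applies after step 3
NF nodes: {0:B, 1:C}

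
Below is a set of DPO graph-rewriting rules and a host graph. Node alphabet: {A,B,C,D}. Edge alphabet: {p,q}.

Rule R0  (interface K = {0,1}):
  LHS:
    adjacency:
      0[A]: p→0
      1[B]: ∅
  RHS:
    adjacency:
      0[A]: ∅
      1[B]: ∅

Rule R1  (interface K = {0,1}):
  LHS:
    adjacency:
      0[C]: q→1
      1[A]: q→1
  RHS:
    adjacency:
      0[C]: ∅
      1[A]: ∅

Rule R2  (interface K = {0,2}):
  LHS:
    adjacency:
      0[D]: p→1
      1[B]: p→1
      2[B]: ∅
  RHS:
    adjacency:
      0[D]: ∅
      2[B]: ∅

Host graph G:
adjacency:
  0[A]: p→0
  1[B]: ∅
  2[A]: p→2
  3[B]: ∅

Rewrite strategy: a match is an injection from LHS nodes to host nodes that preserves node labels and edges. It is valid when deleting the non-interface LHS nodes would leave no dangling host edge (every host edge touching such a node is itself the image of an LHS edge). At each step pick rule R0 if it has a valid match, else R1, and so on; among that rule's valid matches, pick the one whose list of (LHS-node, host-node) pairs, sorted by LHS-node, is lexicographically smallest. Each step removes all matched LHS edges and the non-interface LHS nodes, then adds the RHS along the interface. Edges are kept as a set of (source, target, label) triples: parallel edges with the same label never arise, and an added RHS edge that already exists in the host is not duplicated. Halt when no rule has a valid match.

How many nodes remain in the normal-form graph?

Answer: 4

Derivation:
initial: |V|=4 |E|=2  E = 0-p->0 2-p->2
step 1: apply R0 at {0↦0, 1↦1}  → |V|=4 |E|=1  E = 2-p->2
step 2: apply R0 at {0↦2, 1↦1}  → |V|=4 |E|=0  E = ∅
final graph: no rule applies after step 2
NF nodes: {0:A, 1:B, 2:A, 3:B}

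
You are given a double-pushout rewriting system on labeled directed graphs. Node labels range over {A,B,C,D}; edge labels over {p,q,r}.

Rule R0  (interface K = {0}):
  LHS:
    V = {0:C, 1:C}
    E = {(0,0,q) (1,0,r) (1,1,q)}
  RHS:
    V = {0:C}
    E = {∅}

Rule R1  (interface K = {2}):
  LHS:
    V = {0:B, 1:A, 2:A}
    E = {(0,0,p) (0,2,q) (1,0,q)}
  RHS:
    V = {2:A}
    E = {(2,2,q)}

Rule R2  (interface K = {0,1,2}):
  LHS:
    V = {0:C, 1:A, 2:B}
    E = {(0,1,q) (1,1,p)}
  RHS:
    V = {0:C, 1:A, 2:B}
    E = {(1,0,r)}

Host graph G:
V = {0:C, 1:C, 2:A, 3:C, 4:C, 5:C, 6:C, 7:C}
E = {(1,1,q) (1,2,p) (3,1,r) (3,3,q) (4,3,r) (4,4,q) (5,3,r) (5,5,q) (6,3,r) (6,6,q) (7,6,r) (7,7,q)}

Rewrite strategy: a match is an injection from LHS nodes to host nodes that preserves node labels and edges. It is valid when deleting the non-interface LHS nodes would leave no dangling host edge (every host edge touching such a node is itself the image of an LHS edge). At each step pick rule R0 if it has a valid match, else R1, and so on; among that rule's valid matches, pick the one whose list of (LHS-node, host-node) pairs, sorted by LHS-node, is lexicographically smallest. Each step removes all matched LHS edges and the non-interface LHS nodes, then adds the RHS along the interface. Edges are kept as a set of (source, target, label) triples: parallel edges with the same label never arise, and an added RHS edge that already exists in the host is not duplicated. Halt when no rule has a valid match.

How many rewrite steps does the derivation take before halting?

Answer: 2

Rewrite trace:
start.  V:8 E:12  edges: 1-q->1 1-p->2 3-r->1 3-q->3 4-r->3 4-q->4 5-r->3 5-q->5 6-r->3 6-q->6 7-r->6 7-q->7
1. fire R0 via {0↦3, 1↦4}  →  V:7 E:9  edges: 1-q->1 1-p->2 3-r->1 5-r->3 5-q->5 6-r->3 6-q->6 7-r->6 7-q->7
2. fire R0 via {0↦6, 1↦7}  →  V:6 E:6  edges: 1-q->1 1-p->2 3-r->1 5-r->3 5-q->5 6-r->3
halt: no rule applies after step 2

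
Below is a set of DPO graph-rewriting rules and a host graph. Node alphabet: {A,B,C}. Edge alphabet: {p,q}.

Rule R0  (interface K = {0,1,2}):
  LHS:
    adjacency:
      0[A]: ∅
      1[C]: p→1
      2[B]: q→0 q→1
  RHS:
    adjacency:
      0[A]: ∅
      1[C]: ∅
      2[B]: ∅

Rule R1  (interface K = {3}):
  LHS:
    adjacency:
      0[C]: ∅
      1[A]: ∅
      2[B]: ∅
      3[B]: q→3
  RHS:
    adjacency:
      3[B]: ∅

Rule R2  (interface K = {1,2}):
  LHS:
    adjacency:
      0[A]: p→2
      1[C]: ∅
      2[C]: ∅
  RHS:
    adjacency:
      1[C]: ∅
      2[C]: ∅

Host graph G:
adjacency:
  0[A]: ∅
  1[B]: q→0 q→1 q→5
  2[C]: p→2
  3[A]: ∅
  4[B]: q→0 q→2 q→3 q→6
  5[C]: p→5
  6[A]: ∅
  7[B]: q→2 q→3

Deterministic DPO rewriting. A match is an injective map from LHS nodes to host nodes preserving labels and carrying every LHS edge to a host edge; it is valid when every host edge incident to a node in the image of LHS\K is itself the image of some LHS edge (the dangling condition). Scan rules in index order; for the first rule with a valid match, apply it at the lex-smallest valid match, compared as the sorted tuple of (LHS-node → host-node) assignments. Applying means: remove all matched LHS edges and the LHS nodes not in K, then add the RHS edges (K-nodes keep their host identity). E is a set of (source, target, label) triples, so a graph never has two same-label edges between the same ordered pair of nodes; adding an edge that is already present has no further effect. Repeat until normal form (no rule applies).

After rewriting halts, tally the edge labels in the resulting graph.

[0] host  ⇒  8 nodes, 11 edges  {1-q->0 1-q->1 1-q->5 2-p->2 4-q->0 4-q->2 4-q->3 4-q->6 5-p->5 7-q->2 7-q->3}
[1] R0 @ {0↦0, 1↦2, 2↦4}  ⇒  8 nodes, 8 edges  {1-q->0 1-q->1 1-q->5 4-q->3 4-q->6 5-p->5 7-q->2 7-q->3}
[2] R0 @ {0↦0, 1↦5, 2↦1}  ⇒  8 nodes, 5 edges  {1-q->1 4-q->3 4-q->6 7-q->2 7-q->3}
final graph: no rule applies after step 2
NF edges: [(1, 1, 'q'), (4, 3, 'q'), (4, 6, 'q'), (7, 2, 'q'), (7, 3, 'q')]

Answer: q:5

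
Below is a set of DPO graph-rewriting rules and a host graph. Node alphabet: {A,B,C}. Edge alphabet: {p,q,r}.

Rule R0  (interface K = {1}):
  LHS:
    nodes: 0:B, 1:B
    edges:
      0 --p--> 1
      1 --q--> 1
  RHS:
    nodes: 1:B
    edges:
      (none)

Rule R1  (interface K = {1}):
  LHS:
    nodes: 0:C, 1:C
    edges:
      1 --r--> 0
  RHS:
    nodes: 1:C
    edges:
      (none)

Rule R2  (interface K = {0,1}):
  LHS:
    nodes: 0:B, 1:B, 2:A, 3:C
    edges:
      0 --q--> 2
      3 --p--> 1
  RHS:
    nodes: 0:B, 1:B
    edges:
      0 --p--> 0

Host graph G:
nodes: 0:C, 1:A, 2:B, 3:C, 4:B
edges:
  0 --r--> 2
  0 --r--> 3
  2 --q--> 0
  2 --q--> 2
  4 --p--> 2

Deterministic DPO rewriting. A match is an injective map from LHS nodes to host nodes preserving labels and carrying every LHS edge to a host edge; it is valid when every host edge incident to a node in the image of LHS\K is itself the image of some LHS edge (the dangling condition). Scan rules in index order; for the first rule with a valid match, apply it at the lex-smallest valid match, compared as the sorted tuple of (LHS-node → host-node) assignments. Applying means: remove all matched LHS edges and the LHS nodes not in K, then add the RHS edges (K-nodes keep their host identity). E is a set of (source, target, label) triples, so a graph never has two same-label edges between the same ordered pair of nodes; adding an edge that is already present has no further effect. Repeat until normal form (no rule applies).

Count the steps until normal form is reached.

start.  V:5 E:5  edges: 0-r->2 0-r->3 2-q->0 2-q->2 4-p->2
1. fire R0 via {0↦4, 1↦2}  →  V:4 E:3  edges: 0-r->2 0-r->3 2-q->0
2. fire R1 via {0↦3, 1↦0}  →  V:3 E:2  edges: 0-r->2 2-q->0
normal form: no rule applies after step 2

Answer: 2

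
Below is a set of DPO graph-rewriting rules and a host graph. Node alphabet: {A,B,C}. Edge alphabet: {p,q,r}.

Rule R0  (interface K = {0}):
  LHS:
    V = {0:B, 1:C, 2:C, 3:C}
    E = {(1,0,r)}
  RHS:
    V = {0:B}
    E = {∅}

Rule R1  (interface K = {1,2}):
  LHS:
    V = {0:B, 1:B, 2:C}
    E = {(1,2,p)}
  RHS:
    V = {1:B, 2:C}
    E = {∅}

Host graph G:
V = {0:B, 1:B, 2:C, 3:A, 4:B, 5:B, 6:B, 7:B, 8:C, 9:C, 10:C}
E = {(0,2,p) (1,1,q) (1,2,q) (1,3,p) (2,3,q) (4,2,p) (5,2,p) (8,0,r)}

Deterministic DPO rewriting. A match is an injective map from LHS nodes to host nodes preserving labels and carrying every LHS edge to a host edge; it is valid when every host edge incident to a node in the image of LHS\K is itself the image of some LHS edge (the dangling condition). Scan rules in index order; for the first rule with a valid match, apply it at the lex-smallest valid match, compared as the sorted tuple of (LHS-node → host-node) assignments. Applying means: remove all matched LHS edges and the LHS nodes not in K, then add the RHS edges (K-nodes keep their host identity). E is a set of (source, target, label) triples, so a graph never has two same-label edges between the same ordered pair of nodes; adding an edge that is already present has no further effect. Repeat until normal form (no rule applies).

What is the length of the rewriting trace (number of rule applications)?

initial: |V|=11 |E|=8  E = 0-p->2 1-q->1 1-q->2 1-p->3 2-q->3 4-p->2 5-p->2 8-r->0
step 1: apply R0 at {0↦0, 1↦8, 2↦9, 3↦10}  → |V|=8 |E|=7  E = 0-p->2 1-q->1 1-q->2 1-p->3 2-q->3 4-p->2 5-p->2
step 2: apply R1 at {0↦6, 1↦0, 2↦2}  → |V|=7 |E|=6  E = 1-q->1 1-q->2 1-p->3 2-q->3 4-p->2 5-p->2
step 3: apply R1 at {0↦0, 1↦4, 2↦2}  → |V|=6 |E|=5  E = 1-q->1 1-q->2 1-p->3 2-q->3 5-p->2
step 4: apply R1 at {0↦4, 1↦5, 2↦2}  → |V|=5 |E|=4  E = 1-q->1 1-q->2 1-p->3 2-q->3
final graph: no rule applies after step 4

Answer: 4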